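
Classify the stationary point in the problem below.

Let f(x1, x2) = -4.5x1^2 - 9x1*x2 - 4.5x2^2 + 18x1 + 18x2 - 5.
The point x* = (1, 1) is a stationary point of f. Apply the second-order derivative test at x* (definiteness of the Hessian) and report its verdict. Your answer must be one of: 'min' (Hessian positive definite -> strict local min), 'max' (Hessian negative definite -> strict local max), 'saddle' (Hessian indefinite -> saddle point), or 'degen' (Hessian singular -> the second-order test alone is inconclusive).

Compute the Hessian H = grad^2 f:
  H = [[-9, -9], [-9, -9]]
Verify stationarity: grad f(x*) = H x* + g = (0, 0).
Eigenvalues of H: -18, 0.
H has a zero eigenvalue (singular; negative semidefinite but not definite), so H is neither positive definite, negative definite, nor indefinite. The second-order test alone is inconclusive -> degen.
(Indeed, f is constant along the null direction of H through x*, so x* is not a strict local extremum.)

degen


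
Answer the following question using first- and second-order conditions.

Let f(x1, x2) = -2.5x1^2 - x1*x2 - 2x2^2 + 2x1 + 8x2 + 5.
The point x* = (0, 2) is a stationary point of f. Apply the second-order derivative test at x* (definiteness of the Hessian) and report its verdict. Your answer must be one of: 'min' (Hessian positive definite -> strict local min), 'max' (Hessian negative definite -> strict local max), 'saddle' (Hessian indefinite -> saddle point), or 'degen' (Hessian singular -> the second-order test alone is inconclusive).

Compute the Hessian H = grad^2 f:
  H = [[-5, -1], [-1, -4]]
Verify stationarity: grad f(x*) = H x* + g = (0, 0).
Eigenvalues of H: -5.618, -3.382.
Both eigenvalues < 0, so H is negative definite -> x* is a strict local max.

max


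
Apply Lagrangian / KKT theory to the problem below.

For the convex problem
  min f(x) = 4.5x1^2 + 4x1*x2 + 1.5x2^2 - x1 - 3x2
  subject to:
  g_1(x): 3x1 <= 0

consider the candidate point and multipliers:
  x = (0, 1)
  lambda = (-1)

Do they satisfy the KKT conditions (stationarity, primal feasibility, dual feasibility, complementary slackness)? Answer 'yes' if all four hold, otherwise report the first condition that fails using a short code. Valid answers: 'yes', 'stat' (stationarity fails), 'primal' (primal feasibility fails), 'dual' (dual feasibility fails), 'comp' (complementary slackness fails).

Gradient of f: grad f(x) = Q x + c = (3, 0)
Constraint values g_i(x) = a_i^T x - b_i:
  g_1((0, 1)) = 0
Stationarity residual: grad f(x) + sum_i lambda_i a_i = (0, 0)
  -> stationarity OK
Primal feasibility (all g_i <= 0): OK
Dual feasibility (all lambda_i >= 0): FAILS
Complementary slackness (lambda_i * g_i(x) = 0 for all i): OK

Verdict: the first failing condition is dual_feasibility -> dual.

dual


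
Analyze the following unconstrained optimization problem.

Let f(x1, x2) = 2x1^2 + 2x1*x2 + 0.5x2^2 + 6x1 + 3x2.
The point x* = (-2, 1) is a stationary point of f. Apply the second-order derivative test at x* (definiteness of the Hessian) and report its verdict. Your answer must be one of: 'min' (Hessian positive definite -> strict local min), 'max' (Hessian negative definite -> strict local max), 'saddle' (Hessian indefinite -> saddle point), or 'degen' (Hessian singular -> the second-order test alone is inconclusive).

Compute the Hessian H = grad^2 f:
  H = [[4, 2], [2, 1]]
Verify stationarity: grad f(x*) = H x* + g = (0, 0).
Eigenvalues of H: 0, 5.
H has a zero eigenvalue (singular; positive semidefinite but not definite), so H is neither positive definite, negative definite, nor indefinite. The second-order test alone is inconclusive -> degen.
(Indeed, f is constant along the null direction of H through x*, so x* is not a strict local extremum.)

degen


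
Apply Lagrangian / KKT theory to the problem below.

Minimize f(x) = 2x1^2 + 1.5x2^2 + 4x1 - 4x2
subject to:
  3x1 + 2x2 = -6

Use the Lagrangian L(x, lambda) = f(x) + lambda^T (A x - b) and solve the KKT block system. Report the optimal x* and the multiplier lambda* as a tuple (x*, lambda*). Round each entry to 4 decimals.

Form the Lagrangian:
  L(x, lambda) = (1/2) x^T Q x + c^T x + lambda^T (A x - b)
Stationarity (grad_x L = 0): Q x + c + A^T lambda = 0.
Primal feasibility: A x = b.

This gives the KKT block system:
  [ Q   A^T ] [ x     ]   [-c ]
  [ A    0  ] [ lambda ] = [ b ]

Solving the linear system:
  x*      = (-2.186, 0.2791)
  lambda* = (1.5814)
  f(x*)   = -0.186

x* = (-2.186, 0.2791), lambda* = (1.5814)


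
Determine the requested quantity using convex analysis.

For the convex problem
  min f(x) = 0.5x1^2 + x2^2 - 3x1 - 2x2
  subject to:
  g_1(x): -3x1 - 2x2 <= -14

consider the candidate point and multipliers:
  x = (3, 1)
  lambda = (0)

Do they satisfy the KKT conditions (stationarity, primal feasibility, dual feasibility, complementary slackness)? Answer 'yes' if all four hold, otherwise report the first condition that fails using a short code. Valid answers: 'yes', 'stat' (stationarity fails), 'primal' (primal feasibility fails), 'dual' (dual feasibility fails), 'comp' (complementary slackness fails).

Gradient of f: grad f(x) = Q x + c = (0, 0)
Constraint values g_i(x) = a_i^T x - b_i:
  g_1((3, 1)) = 3
Stationarity residual: grad f(x) + sum_i lambda_i a_i = (0, 0)
  -> stationarity OK
Primal feasibility (all g_i <= 0): FAILS
Dual feasibility (all lambda_i >= 0): OK
Complementary slackness (lambda_i * g_i(x) = 0 for all i): OK

Verdict: the first failing condition is primal_feasibility -> primal.

primal


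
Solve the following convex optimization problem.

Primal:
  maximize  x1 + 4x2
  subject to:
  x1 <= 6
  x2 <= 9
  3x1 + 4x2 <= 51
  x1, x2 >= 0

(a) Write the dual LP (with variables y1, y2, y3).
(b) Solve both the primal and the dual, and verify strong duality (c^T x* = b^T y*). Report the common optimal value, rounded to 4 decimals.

The standard primal-dual pair for 'max c^T x s.t. A x <= b, x >= 0' is:
  Dual:  min b^T y  s.t.  A^T y >= c,  y >= 0.

So the dual LP is:
  minimize  6y1 + 9y2 + 51y3
  subject to:
    y1 + 3y3 >= 1
    y2 + 4y3 >= 4
    y1, y2, y3 >= 0

Solving the primal: x* = (5, 9).
  primal value c^T x* = 41.
Solving the dual: y* = (0, 2.6667, 0.3333).
  dual value b^T y* = 41.
Strong duality: c^T x* = b^T y*. Confirmed.

41


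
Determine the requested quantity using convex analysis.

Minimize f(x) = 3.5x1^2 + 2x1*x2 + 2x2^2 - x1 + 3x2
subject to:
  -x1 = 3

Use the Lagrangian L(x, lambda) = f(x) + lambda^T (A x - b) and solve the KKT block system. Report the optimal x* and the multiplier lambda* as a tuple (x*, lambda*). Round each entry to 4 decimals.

Form the Lagrangian:
  L(x, lambda) = (1/2) x^T Q x + c^T x + lambda^T (A x - b)
Stationarity (grad_x L = 0): Q x + c + A^T lambda = 0.
Primal feasibility: A x = b.

This gives the KKT block system:
  [ Q   A^T ] [ x     ]   [-c ]
  [ A    0  ] [ lambda ] = [ b ]

Solving the linear system:
  x*      = (-3, 0.75)
  lambda* = (-20.5)
  f(x*)   = 33.375

x* = (-3, 0.75), lambda* = (-20.5)


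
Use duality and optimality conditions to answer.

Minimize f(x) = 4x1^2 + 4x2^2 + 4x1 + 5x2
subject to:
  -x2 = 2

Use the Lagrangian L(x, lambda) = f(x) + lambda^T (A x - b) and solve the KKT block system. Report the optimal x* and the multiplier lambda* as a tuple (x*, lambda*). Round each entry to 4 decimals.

Form the Lagrangian:
  L(x, lambda) = (1/2) x^T Q x + c^T x + lambda^T (A x - b)
Stationarity (grad_x L = 0): Q x + c + A^T lambda = 0.
Primal feasibility: A x = b.

This gives the KKT block system:
  [ Q   A^T ] [ x     ]   [-c ]
  [ A    0  ] [ lambda ] = [ b ]

Solving the linear system:
  x*      = (-0.5, -2)
  lambda* = (-11)
  f(x*)   = 5

x* = (-0.5, -2), lambda* = (-11)


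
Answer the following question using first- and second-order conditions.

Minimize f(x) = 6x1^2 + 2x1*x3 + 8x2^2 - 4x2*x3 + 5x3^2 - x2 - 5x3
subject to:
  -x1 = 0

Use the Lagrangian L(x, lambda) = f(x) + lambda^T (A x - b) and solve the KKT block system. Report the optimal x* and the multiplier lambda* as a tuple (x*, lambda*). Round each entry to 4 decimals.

Form the Lagrangian:
  L(x, lambda) = (1/2) x^T Q x + c^T x + lambda^T (A x - b)
Stationarity (grad_x L = 0): Q x + c + A^T lambda = 0.
Primal feasibility: A x = b.

This gives the KKT block system:
  [ Q   A^T ] [ x     ]   [-c ]
  [ A    0  ] [ lambda ] = [ b ]

Solving the linear system:
  x*      = (0, 0.2083, 0.5833)
  lambda* = (1.1667)
  f(x*)   = -1.5625

x* = (0, 0.2083, 0.5833), lambda* = (1.1667)


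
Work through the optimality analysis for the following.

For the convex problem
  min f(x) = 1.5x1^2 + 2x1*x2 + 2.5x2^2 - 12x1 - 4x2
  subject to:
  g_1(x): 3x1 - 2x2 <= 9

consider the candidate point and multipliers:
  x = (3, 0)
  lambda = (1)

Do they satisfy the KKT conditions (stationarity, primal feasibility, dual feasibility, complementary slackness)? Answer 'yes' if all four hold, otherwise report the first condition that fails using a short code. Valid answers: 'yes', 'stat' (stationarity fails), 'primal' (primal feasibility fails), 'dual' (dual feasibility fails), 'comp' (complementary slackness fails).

Gradient of f: grad f(x) = Q x + c = (-3, 2)
Constraint values g_i(x) = a_i^T x - b_i:
  g_1((3, 0)) = 0
Stationarity residual: grad f(x) + sum_i lambda_i a_i = (0, 0)
  -> stationarity OK
Primal feasibility (all g_i <= 0): OK
Dual feasibility (all lambda_i >= 0): OK
Complementary slackness (lambda_i * g_i(x) = 0 for all i): OK

Verdict: yes, KKT holds.

yes


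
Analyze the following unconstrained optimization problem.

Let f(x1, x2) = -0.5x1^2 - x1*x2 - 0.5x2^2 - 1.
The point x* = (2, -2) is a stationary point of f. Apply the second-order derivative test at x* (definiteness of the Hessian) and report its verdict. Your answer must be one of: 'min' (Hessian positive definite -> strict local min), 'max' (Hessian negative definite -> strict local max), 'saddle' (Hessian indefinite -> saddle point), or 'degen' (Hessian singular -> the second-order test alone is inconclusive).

Compute the Hessian H = grad^2 f:
  H = [[-1, -1], [-1, -1]]
Verify stationarity: grad f(x*) = H x* + g = (0, 0).
Eigenvalues of H: -2, 0.
H has a zero eigenvalue (singular; negative semidefinite but not definite), so H is neither positive definite, negative definite, nor indefinite. The second-order test alone is inconclusive -> degen.
(Indeed, f is constant along the null direction of H through x*, so x* is not a strict local extremum.)

degen


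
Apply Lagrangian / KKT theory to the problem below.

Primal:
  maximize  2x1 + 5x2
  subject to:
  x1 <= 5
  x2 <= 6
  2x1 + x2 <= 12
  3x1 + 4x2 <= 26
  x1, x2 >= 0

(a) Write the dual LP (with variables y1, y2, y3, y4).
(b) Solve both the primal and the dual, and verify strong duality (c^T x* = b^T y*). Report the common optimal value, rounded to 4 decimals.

The standard primal-dual pair for 'max c^T x s.t. A x <= b, x >= 0' is:
  Dual:  min b^T y  s.t.  A^T y >= c,  y >= 0.

So the dual LP is:
  minimize  5y1 + 6y2 + 12y3 + 26y4
  subject to:
    y1 + 2y3 + 3y4 >= 2
    y2 + y3 + 4y4 >= 5
    y1, y2, y3, y4 >= 0

Solving the primal: x* = (0.6667, 6).
  primal value c^T x* = 31.3333.
Solving the dual: y* = (0, 2.3333, 0, 0.6667).
  dual value b^T y* = 31.3333.
Strong duality: c^T x* = b^T y*. Confirmed.

31.3333


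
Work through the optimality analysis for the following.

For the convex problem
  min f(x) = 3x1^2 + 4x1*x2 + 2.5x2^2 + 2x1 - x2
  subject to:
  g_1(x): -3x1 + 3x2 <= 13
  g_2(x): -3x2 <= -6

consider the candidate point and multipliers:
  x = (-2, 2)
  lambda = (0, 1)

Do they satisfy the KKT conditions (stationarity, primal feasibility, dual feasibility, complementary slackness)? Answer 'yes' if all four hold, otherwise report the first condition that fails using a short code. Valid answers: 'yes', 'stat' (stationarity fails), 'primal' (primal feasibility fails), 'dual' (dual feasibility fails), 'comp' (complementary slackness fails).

Gradient of f: grad f(x) = Q x + c = (-2, 1)
Constraint values g_i(x) = a_i^T x - b_i:
  g_1((-2, 2)) = -1
  g_2((-2, 2)) = 0
Stationarity residual: grad f(x) + sum_i lambda_i a_i = (-2, -2)
  -> stationarity FAILS
Primal feasibility (all g_i <= 0): OK
Dual feasibility (all lambda_i >= 0): OK
Complementary slackness (lambda_i * g_i(x) = 0 for all i): OK

Verdict: the first failing condition is stationarity -> stat.

stat


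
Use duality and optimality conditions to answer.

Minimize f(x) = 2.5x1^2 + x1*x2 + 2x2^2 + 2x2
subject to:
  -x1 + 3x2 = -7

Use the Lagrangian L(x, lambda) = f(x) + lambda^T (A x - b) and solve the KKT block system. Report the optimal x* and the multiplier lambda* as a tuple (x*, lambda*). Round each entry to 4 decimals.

Form the Lagrangian:
  L(x, lambda) = (1/2) x^T Q x + c^T x + lambda^T (A x - b)
Stationarity (grad_x L = 0): Q x + c + A^T lambda = 0.
Primal feasibility: A x = b.

This gives the KKT block system:
  [ Q   A^T ] [ x     ]   [-c ]
  [ A    0  ] [ lambda ] = [ b ]

Solving the linear system:
  x*      = (0.7818, -2.0727)
  lambda* = (1.8364)
  f(x*)   = 4.3545

x* = (0.7818, -2.0727), lambda* = (1.8364)


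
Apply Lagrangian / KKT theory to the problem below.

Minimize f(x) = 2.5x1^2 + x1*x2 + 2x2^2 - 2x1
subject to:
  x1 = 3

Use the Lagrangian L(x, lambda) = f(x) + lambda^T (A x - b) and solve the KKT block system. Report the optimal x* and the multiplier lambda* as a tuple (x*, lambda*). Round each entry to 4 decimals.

Form the Lagrangian:
  L(x, lambda) = (1/2) x^T Q x + c^T x + lambda^T (A x - b)
Stationarity (grad_x L = 0): Q x + c + A^T lambda = 0.
Primal feasibility: A x = b.

This gives the KKT block system:
  [ Q   A^T ] [ x     ]   [-c ]
  [ A    0  ] [ lambda ] = [ b ]

Solving the linear system:
  x*      = (3, -0.75)
  lambda* = (-12.25)
  f(x*)   = 15.375

x* = (3, -0.75), lambda* = (-12.25)


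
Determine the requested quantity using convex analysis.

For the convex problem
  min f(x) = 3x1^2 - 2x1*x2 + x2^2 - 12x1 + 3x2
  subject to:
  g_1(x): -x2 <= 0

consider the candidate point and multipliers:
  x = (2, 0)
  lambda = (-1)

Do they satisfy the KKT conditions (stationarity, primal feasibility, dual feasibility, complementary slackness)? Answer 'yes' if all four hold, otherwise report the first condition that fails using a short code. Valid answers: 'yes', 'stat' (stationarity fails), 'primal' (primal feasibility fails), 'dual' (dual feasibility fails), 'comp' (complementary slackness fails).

Gradient of f: grad f(x) = Q x + c = (0, -1)
Constraint values g_i(x) = a_i^T x - b_i:
  g_1((2, 0)) = 0
Stationarity residual: grad f(x) + sum_i lambda_i a_i = (0, 0)
  -> stationarity OK
Primal feasibility (all g_i <= 0): OK
Dual feasibility (all lambda_i >= 0): FAILS
Complementary slackness (lambda_i * g_i(x) = 0 for all i): OK

Verdict: the first failing condition is dual_feasibility -> dual.

dual


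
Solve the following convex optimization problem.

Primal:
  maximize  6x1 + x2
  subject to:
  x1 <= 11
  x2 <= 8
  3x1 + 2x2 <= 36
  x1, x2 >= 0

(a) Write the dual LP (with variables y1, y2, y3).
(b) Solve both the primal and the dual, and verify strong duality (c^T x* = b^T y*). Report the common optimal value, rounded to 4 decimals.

The standard primal-dual pair for 'max c^T x s.t. A x <= b, x >= 0' is:
  Dual:  min b^T y  s.t.  A^T y >= c,  y >= 0.

So the dual LP is:
  minimize  11y1 + 8y2 + 36y3
  subject to:
    y1 + 3y3 >= 6
    y2 + 2y3 >= 1
    y1, y2, y3 >= 0

Solving the primal: x* = (11, 1.5).
  primal value c^T x* = 67.5.
Solving the dual: y* = (4.5, 0, 0.5).
  dual value b^T y* = 67.5.
Strong duality: c^T x* = b^T y*. Confirmed.

67.5


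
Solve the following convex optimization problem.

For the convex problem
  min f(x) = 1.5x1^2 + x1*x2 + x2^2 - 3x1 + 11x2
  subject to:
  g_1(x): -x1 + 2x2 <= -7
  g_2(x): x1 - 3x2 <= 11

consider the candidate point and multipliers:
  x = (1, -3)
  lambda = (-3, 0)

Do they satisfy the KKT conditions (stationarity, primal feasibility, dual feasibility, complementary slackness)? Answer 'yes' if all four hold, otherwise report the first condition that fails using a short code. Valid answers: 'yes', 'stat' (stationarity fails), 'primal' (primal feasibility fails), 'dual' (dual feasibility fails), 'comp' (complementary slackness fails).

Gradient of f: grad f(x) = Q x + c = (-3, 6)
Constraint values g_i(x) = a_i^T x - b_i:
  g_1((1, -3)) = 0
  g_2((1, -3)) = -1
Stationarity residual: grad f(x) + sum_i lambda_i a_i = (0, 0)
  -> stationarity OK
Primal feasibility (all g_i <= 0): OK
Dual feasibility (all lambda_i >= 0): FAILS
Complementary slackness (lambda_i * g_i(x) = 0 for all i): OK

Verdict: the first failing condition is dual_feasibility -> dual.

dual


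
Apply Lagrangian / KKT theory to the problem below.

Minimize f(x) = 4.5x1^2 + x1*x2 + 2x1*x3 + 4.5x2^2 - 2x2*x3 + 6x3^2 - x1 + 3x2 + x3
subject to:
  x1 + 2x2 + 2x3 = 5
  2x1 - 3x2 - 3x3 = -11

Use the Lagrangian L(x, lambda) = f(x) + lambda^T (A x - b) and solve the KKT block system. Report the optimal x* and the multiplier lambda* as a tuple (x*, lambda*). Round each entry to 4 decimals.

Form the Lagrangian:
  L(x, lambda) = (1/2) x^T Q x + c^T x + lambda^T (A x - b)
Stationarity (grad_x L = 0): Q x + c + A^T lambda = 0.
Primal feasibility: A x = b.

This gives the KKT block system:
  [ Q   A^T ] [ x     ]   [-c ]
  [ A    0  ] [ lambda ] = [ b ]

Solving the linear system:
  x*      = (-1, 1.56, 1.44)
  lambda* = (-1.3771, 3.4686)
  f(x*)   = 26.08

x* = (-1, 1.56, 1.44), lambda* = (-1.3771, 3.4686)


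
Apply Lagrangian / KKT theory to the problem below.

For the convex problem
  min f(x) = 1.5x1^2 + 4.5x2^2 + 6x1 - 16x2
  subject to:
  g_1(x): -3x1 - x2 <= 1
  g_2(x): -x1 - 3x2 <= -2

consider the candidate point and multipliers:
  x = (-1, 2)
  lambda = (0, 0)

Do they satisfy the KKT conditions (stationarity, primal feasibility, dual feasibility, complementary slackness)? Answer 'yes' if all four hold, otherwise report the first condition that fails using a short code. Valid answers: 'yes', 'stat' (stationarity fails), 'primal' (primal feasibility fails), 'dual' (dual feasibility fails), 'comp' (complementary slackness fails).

Gradient of f: grad f(x) = Q x + c = (3, 2)
Constraint values g_i(x) = a_i^T x - b_i:
  g_1((-1, 2)) = 0
  g_2((-1, 2)) = -3
Stationarity residual: grad f(x) + sum_i lambda_i a_i = (3, 2)
  -> stationarity FAILS
Primal feasibility (all g_i <= 0): OK
Dual feasibility (all lambda_i >= 0): OK
Complementary slackness (lambda_i * g_i(x) = 0 for all i): OK

Verdict: the first failing condition is stationarity -> stat.

stat


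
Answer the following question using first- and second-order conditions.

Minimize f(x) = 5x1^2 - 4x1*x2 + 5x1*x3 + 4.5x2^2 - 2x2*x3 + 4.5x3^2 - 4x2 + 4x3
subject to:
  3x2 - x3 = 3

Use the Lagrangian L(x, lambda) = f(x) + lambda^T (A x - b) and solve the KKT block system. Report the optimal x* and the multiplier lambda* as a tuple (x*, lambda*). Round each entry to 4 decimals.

Form the Lagrangian:
  L(x, lambda) = (1/2) x^T Q x + c^T x + lambda^T (A x - b)
Stationarity (grad_x L = 0): Q x + c + A^T lambda = 0.
Primal feasibility: A x = b.

This gives the KKT block system:
  [ Q   A^T ] [ x     ]   [-c ]
  [ A    0  ] [ lambda ] = [ b ]

Solving the linear system:
  x*      = (0.6571, 0.7663, -0.7011)
  lambda* = (-0.5569)
  f(x*)   = -2.0994

x* = (0.6571, 0.7663, -0.7011), lambda* = (-0.5569)


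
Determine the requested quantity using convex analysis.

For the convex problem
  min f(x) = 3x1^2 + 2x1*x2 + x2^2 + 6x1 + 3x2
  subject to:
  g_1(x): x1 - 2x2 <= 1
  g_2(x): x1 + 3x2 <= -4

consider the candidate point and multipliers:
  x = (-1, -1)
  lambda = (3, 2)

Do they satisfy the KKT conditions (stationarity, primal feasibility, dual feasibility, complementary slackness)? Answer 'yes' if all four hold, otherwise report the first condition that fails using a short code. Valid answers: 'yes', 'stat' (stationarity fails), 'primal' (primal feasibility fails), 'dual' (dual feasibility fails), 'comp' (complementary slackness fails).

Gradient of f: grad f(x) = Q x + c = (-2, -1)
Constraint values g_i(x) = a_i^T x - b_i:
  g_1((-1, -1)) = 0
  g_2((-1, -1)) = 0
Stationarity residual: grad f(x) + sum_i lambda_i a_i = (3, -1)
  -> stationarity FAILS
Primal feasibility (all g_i <= 0): OK
Dual feasibility (all lambda_i >= 0): OK
Complementary slackness (lambda_i * g_i(x) = 0 for all i): OK

Verdict: the first failing condition is stationarity -> stat.

stat


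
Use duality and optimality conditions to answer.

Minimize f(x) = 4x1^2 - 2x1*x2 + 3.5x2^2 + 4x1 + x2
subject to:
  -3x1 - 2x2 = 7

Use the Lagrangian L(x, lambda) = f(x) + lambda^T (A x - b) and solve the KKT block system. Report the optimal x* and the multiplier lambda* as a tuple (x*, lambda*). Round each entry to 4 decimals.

Form the Lagrangian:
  L(x, lambda) = (1/2) x^T Q x + c^T x + lambda^T (A x - b)
Stationarity (grad_x L = 0): Q x + c + A^T lambda = 0.
Primal feasibility: A x = b.

This gives the KKT block system:
  [ Q   A^T ] [ x     ]   [-c ]
  [ A    0  ] [ lambda ] = [ b ]

Solving the linear system:
  x*      = (-1.5546, -1.1681)
  lambda* = (-2.0336)
  f(x*)   = 3.4244

x* = (-1.5546, -1.1681), lambda* = (-2.0336)


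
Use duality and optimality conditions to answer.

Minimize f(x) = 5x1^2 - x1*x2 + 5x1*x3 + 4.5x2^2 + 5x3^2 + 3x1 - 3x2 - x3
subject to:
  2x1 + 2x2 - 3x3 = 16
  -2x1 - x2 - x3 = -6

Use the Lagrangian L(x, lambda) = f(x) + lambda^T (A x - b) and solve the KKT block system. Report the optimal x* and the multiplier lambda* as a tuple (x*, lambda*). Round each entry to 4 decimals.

Form the Lagrangian:
  L(x, lambda) = (1/2) x^T Q x + c^T x + lambda^T (A x - b)
Stationarity (grad_x L = 0): Q x + c + A^T lambda = 0.
Primal feasibility: A x = b.

This gives the KKT block system:
  [ Q   A^T ] [ x     ]   [-c ]
  [ A    0  ] [ lambda ] = [ b ]

Solving the linear system:
  x*      = (2.8759, 2.1986, -1.9504)
  lambda* = (-4.0071, 5.8972)
  f(x*)   = 51.7394

x* = (2.8759, 2.1986, -1.9504), lambda* = (-4.0071, 5.8972)


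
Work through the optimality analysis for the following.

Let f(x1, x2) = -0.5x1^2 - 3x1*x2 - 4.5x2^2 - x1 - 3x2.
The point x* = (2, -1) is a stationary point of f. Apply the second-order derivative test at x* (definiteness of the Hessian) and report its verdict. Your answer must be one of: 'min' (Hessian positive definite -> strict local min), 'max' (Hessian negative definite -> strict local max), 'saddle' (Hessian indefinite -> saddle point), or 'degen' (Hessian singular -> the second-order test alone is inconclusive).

Compute the Hessian H = grad^2 f:
  H = [[-1, -3], [-3, -9]]
Verify stationarity: grad f(x*) = H x* + g = (0, 0).
Eigenvalues of H: -10, 0.
H has a zero eigenvalue (singular; negative semidefinite but not definite), so H is neither positive definite, negative definite, nor indefinite. The second-order test alone is inconclusive -> degen.
(Indeed, f is constant along the null direction of H through x*, so x* is not a strict local extremum.)

degen


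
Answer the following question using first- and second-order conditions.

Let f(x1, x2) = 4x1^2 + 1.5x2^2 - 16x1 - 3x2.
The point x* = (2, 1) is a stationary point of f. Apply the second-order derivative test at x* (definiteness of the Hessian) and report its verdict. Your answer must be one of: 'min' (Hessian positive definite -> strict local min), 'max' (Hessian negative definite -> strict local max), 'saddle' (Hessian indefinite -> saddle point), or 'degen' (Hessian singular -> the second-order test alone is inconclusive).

Compute the Hessian H = grad^2 f:
  H = [[8, 0], [0, 3]]
Verify stationarity: grad f(x*) = H x* + g = (0, 0).
Eigenvalues of H: 3, 8.
Both eigenvalues > 0, so H is positive definite -> x* is a strict local min.

min


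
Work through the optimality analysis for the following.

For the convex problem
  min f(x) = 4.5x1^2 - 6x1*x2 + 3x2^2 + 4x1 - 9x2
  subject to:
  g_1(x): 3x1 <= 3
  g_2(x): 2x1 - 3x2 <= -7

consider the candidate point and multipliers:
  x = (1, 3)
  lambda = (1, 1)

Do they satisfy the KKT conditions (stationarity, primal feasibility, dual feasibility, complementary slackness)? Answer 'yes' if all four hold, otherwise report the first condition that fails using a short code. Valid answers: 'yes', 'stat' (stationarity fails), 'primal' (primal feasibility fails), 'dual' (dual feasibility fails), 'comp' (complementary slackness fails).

Gradient of f: grad f(x) = Q x + c = (-5, 3)
Constraint values g_i(x) = a_i^T x - b_i:
  g_1((1, 3)) = 0
  g_2((1, 3)) = 0
Stationarity residual: grad f(x) + sum_i lambda_i a_i = (0, 0)
  -> stationarity OK
Primal feasibility (all g_i <= 0): OK
Dual feasibility (all lambda_i >= 0): OK
Complementary slackness (lambda_i * g_i(x) = 0 for all i): OK

Verdict: yes, KKT holds.

yes


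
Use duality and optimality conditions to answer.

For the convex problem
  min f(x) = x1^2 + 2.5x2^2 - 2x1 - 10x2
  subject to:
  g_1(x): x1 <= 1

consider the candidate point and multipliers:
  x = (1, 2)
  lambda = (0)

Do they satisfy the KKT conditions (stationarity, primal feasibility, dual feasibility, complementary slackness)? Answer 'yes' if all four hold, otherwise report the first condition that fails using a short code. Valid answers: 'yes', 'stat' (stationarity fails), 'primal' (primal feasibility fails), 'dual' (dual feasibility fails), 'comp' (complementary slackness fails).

Gradient of f: grad f(x) = Q x + c = (0, 0)
Constraint values g_i(x) = a_i^T x - b_i:
  g_1((1, 2)) = 0
Stationarity residual: grad f(x) + sum_i lambda_i a_i = (0, 0)
  -> stationarity OK
Primal feasibility (all g_i <= 0): OK
Dual feasibility (all lambda_i >= 0): OK
Complementary slackness (lambda_i * g_i(x) = 0 for all i): OK

Verdict: yes, KKT holds.

yes


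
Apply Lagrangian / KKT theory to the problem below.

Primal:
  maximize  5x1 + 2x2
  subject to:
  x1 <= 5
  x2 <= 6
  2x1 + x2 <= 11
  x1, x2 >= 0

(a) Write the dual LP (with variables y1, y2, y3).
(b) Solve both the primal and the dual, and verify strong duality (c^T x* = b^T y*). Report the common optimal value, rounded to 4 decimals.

The standard primal-dual pair for 'max c^T x s.t. A x <= b, x >= 0' is:
  Dual:  min b^T y  s.t.  A^T y >= c,  y >= 0.

So the dual LP is:
  minimize  5y1 + 6y2 + 11y3
  subject to:
    y1 + 2y3 >= 5
    y2 + y3 >= 2
    y1, y2, y3 >= 0

Solving the primal: x* = (5, 1).
  primal value c^T x* = 27.
Solving the dual: y* = (1, 0, 2).
  dual value b^T y* = 27.
Strong duality: c^T x* = b^T y*. Confirmed.

27


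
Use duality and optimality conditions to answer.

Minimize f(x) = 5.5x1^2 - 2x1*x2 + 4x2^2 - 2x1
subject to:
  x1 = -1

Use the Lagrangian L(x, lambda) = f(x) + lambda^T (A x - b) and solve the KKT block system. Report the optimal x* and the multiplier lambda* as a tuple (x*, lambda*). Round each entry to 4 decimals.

Form the Lagrangian:
  L(x, lambda) = (1/2) x^T Q x + c^T x + lambda^T (A x - b)
Stationarity (grad_x L = 0): Q x + c + A^T lambda = 0.
Primal feasibility: A x = b.

This gives the KKT block system:
  [ Q   A^T ] [ x     ]   [-c ]
  [ A    0  ] [ lambda ] = [ b ]

Solving the linear system:
  x*      = (-1, -0.25)
  lambda* = (12.5)
  f(x*)   = 7.25

x* = (-1, -0.25), lambda* = (12.5)


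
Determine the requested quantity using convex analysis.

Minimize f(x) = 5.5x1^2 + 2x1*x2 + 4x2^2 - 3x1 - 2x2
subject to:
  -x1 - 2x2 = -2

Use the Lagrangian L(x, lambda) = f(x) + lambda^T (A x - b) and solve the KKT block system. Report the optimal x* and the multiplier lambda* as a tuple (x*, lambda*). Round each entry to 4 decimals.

Form the Lagrangian:
  L(x, lambda) = (1/2) x^T Q x + c^T x + lambda^T (A x - b)
Stationarity (grad_x L = 0): Q x + c + A^T lambda = 0.
Primal feasibility: A x = b.

This gives the KKT block system:
  [ Q   A^T ] [ x     ]   [-c ]
  [ A    0  ] [ lambda ] = [ b ]

Solving the linear system:
  x*      = (0.3636, 0.8182)
  lambda* = (2.6364)
  f(x*)   = 1.2727

x* = (0.3636, 0.8182), lambda* = (2.6364)


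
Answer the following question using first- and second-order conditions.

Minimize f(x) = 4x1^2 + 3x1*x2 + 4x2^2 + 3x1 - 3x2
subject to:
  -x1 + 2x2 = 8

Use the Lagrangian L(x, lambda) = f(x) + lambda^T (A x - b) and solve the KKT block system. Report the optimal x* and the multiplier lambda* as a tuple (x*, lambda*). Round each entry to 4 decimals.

Form the Lagrangian:
  L(x, lambda) = (1/2) x^T Q x + c^T x + lambda^T (A x - b)
Stationarity (grad_x L = 0): Q x + c + A^T lambda = 0.
Primal feasibility: A x = b.

This gives the KKT block system:
  [ Q   A^T ] [ x     ]   [-c ]
  [ A    0  ] [ lambda ] = [ b ]

Solving the linear system:
  x*      = (-2.2692, 2.8654)
  lambda* = (-6.5577)
  f(x*)   = 18.5288

x* = (-2.2692, 2.8654), lambda* = (-6.5577)


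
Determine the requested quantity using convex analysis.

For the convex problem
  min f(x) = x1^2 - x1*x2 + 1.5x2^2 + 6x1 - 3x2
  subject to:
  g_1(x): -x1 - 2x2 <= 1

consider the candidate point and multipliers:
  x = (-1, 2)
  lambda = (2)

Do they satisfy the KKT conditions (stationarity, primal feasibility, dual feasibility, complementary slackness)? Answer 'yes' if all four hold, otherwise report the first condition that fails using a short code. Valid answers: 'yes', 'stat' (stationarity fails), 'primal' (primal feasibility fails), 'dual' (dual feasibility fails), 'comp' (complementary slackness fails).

Gradient of f: grad f(x) = Q x + c = (2, 4)
Constraint values g_i(x) = a_i^T x - b_i:
  g_1((-1, 2)) = -4
Stationarity residual: grad f(x) + sum_i lambda_i a_i = (0, 0)
  -> stationarity OK
Primal feasibility (all g_i <= 0): OK
Dual feasibility (all lambda_i >= 0): OK
Complementary slackness (lambda_i * g_i(x) = 0 for all i): FAILS

Verdict: the first failing condition is complementary_slackness -> comp.

comp


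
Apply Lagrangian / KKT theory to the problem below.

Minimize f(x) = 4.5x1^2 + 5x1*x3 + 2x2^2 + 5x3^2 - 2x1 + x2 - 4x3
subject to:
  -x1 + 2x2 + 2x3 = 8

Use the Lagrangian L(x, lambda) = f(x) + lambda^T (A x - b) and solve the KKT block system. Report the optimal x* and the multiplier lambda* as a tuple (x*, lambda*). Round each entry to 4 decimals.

Form the Lagrangian:
  L(x, lambda) = (1/2) x^T Q x + c^T x + lambda^T (A x - b)
Stationarity (grad_x L = 0): Q x + c + A^T lambda = 0.
Primal feasibility: A x = b.

This gives the KKT block system:
  [ Q   A^T ] [ x     ]   [-c ]
  [ A    0  ] [ lambda ] = [ b ]

Solving the linear system:
  x*      = (-1.1756, 1.6603, 1.7519)
  lambda* = (-3.8206)
  f(x*)   = 13.7844

x* = (-1.1756, 1.6603, 1.7519), lambda* = (-3.8206)


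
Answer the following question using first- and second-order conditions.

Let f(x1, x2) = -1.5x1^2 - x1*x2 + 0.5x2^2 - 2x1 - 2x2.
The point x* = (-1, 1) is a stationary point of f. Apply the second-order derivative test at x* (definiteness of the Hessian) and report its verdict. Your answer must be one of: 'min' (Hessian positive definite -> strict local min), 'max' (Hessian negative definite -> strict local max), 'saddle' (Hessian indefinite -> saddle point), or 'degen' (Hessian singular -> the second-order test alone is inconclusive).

Compute the Hessian H = grad^2 f:
  H = [[-3, -1], [-1, 1]]
Verify stationarity: grad f(x*) = H x* + g = (0, 0).
Eigenvalues of H: -3.2361, 1.2361.
Eigenvalues have mixed signs, so H is indefinite -> x* is a saddle point.

saddle


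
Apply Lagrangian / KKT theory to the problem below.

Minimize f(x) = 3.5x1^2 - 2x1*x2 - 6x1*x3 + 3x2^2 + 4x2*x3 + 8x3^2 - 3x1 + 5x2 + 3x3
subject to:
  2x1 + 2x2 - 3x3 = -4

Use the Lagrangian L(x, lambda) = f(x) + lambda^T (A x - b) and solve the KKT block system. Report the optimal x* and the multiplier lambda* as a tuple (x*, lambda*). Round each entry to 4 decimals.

Form the Lagrangian:
  L(x, lambda) = (1/2) x^T Q x + c^T x + lambda^T (A x - b)
Stationarity (grad_x L = 0): Q x + c + A^T lambda = 0.
Primal feasibility: A x = b.

This gives the KKT block system:
  [ Q   A^T ] [ x     ]   [-c ]
  [ A    0  ] [ lambda ] = [ b ]

Solving the linear system:
  x*      = (0.0406, -1.4481, 0.395)
  lambda* = (1.0948)
  f(x*)   = -0.899

x* = (0.0406, -1.4481, 0.395), lambda* = (1.0948)


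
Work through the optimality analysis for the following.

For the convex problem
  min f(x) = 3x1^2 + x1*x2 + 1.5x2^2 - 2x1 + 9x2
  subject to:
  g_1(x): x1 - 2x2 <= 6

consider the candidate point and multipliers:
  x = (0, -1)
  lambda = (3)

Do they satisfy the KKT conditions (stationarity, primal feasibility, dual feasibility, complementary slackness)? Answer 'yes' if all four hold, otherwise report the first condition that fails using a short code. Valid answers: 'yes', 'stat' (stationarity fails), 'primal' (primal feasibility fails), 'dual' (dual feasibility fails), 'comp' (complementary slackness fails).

Gradient of f: grad f(x) = Q x + c = (-3, 6)
Constraint values g_i(x) = a_i^T x - b_i:
  g_1((0, -1)) = -4
Stationarity residual: grad f(x) + sum_i lambda_i a_i = (0, 0)
  -> stationarity OK
Primal feasibility (all g_i <= 0): OK
Dual feasibility (all lambda_i >= 0): OK
Complementary slackness (lambda_i * g_i(x) = 0 for all i): FAILS

Verdict: the first failing condition is complementary_slackness -> comp.

comp


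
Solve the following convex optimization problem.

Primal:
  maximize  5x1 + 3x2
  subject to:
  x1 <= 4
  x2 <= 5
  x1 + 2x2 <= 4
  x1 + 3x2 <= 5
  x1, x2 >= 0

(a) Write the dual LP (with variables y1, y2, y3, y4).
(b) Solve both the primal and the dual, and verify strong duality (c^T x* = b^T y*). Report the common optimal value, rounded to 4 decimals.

The standard primal-dual pair for 'max c^T x s.t. A x <= b, x >= 0' is:
  Dual:  min b^T y  s.t.  A^T y >= c,  y >= 0.

So the dual LP is:
  minimize  4y1 + 5y2 + 4y3 + 5y4
  subject to:
    y1 + y3 + y4 >= 5
    y2 + 2y3 + 3y4 >= 3
    y1, y2, y3, y4 >= 0

Solving the primal: x* = (4, 0).
  primal value c^T x* = 20.
Solving the dual: y* = (3.5, 0, 1.5, 0).
  dual value b^T y* = 20.
Strong duality: c^T x* = b^T y*. Confirmed.

20


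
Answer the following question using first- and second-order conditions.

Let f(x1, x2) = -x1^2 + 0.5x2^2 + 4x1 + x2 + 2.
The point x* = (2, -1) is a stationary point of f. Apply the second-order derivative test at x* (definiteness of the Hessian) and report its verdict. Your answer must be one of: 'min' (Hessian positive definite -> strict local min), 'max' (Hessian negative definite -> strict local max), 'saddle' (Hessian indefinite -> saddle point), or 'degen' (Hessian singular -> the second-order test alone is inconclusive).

Compute the Hessian H = grad^2 f:
  H = [[-2, 0], [0, 1]]
Verify stationarity: grad f(x*) = H x* + g = (0, 0).
Eigenvalues of H: -2, 1.
Eigenvalues have mixed signs, so H is indefinite -> x* is a saddle point.

saddle


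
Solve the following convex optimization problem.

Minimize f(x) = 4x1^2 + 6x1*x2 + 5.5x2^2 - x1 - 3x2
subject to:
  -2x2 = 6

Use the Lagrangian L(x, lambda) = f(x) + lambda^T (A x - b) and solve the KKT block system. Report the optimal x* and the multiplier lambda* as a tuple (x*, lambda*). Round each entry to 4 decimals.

Form the Lagrangian:
  L(x, lambda) = (1/2) x^T Q x + c^T x + lambda^T (A x - b)
Stationarity (grad_x L = 0): Q x + c + A^T lambda = 0.
Primal feasibility: A x = b.

This gives the KKT block system:
  [ Q   A^T ] [ x     ]   [-c ]
  [ A    0  ] [ lambda ] = [ b ]

Solving the linear system:
  x*      = (2.375, -3)
  lambda* = (-10.875)
  f(x*)   = 35.9375

x* = (2.375, -3), lambda* = (-10.875)


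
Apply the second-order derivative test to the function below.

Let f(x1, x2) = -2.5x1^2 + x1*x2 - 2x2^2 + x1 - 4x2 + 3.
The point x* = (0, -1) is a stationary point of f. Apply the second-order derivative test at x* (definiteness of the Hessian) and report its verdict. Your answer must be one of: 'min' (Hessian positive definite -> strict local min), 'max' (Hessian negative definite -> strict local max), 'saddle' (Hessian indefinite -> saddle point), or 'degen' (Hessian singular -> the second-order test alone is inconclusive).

Compute the Hessian H = grad^2 f:
  H = [[-5, 1], [1, -4]]
Verify stationarity: grad f(x*) = H x* + g = (0, 0).
Eigenvalues of H: -5.618, -3.382.
Both eigenvalues < 0, so H is negative definite -> x* is a strict local max.

max


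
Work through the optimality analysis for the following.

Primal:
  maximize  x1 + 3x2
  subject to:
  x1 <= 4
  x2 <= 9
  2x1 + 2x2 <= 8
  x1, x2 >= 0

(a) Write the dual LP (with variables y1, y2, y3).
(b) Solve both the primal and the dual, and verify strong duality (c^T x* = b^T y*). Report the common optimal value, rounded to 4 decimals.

The standard primal-dual pair for 'max c^T x s.t. A x <= b, x >= 0' is:
  Dual:  min b^T y  s.t.  A^T y >= c,  y >= 0.

So the dual LP is:
  minimize  4y1 + 9y2 + 8y3
  subject to:
    y1 + 2y3 >= 1
    y2 + 2y3 >= 3
    y1, y2, y3 >= 0

Solving the primal: x* = (0, 4).
  primal value c^T x* = 12.
Solving the dual: y* = (0, 0, 1.5).
  dual value b^T y* = 12.
Strong duality: c^T x* = b^T y*. Confirmed.

12


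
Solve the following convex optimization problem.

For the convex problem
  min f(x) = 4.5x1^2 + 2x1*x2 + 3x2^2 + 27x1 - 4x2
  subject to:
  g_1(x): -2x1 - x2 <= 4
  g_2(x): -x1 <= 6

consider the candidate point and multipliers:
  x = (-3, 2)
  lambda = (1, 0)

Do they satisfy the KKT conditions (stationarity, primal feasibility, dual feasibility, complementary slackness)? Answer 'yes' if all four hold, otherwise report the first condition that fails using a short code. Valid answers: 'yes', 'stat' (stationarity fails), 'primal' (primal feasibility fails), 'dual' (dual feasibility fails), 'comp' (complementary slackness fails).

Gradient of f: grad f(x) = Q x + c = (4, 2)
Constraint values g_i(x) = a_i^T x - b_i:
  g_1((-3, 2)) = 0
  g_2((-3, 2)) = -3
Stationarity residual: grad f(x) + sum_i lambda_i a_i = (2, 1)
  -> stationarity FAILS
Primal feasibility (all g_i <= 0): OK
Dual feasibility (all lambda_i >= 0): OK
Complementary slackness (lambda_i * g_i(x) = 0 for all i): OK

Verdict: the first failing condition is stationarity -> stat.

stat


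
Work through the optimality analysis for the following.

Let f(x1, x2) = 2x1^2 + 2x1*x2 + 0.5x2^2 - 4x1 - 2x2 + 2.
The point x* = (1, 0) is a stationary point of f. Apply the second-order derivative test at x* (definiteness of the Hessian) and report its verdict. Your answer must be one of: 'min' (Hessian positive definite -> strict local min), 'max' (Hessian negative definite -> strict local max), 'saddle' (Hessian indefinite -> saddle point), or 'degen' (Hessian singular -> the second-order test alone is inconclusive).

Compute the Hessian H = grad^2 f:
  H = [[4, 2], [2, 1]]
Verify stationarity: grad f(x*) = H x* + g = (0, 0).
Eigenvalues of H: 0, 5.
H has a zero eigenvalue (singular; positive semidefinite but not definite), so H is neither positive definite, negative definite, nor indefinite. The second-order test alone is inconclusive -> degen.
(Indeed, f is constant along the null direction of H through x*, so x* is not a strict local extremum.)

degen


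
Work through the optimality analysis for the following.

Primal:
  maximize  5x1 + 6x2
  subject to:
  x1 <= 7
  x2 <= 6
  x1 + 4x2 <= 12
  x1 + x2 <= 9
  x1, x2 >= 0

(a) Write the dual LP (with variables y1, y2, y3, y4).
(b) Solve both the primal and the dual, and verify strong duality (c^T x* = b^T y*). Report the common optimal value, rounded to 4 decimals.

The standard primal-dual pair for 'max c^T x s.t. A x <= b, x >= 0' is:
  Dual:  min b^T y  s.t.  A^T y >= c,  y >= 0.

So the dual LP is:
  minimize  7y1 + 6y2 + 12y3 + 9y4
  subject to:
    y1 + y3 + y4 >= 5
    y2 + 4y3 + y4 >= 6
    y1, y2, y3, y4 >= 0

Solving the primal: x* = (7, 1.25).
  primal value c^T x* = 42.5.
Solving the dual: y* = (3.5, 0, 1.5, 0).
  dual value b^T y* = 42.5.
Strong duality: c^T x* = b^T y*. Confirmed.

42.5


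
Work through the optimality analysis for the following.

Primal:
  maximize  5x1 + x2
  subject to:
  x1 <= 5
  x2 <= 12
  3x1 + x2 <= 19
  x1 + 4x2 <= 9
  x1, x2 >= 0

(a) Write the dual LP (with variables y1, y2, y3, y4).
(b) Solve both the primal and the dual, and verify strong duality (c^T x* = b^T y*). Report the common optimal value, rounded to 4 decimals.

The standard primal-dual pair for 'max c^T x s.t. A x <= b, x >= 0' is:
  Dual:  min b^T y  s.t.  A^T y >= c,  y >= 0.

So the dual LP is:
  minimize  5y1 + 12y2 + 19y3 + 9y4
  subject to:
    y1 + 3y3 + y4 >= 5
    y2 + y3 + 4y4 >= 1
    y1, y2, y3, y4 >= 0

Solving the primal: x* = (5, 1).
  primal value c^T x* = 26.
Solving the dual: y* = (4.75, 0, 0, 0.25).
  dual value b^T y* = 26.
Strong duality: c^T x* = b^T y*. Confirmed.

26
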